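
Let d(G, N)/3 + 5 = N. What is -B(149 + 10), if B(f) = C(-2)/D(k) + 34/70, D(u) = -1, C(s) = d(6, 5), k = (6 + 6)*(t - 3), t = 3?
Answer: -17/35 ≈ -0.48571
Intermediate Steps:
d(G, N) = -15 + 3*N
k = 0 (k = (6 + 6)*(3 - 3) = 12*0 = 0)
C(s) = 0 (C(s) = -15 + 3*5 = -15 + 15 = 0)
B(f) = 17/35 (B(f) = 0/(-1) + 34/70 = 0*(-1) + 34*(1/70) = 0 + 17/35 = 17/35)
-B(149 + 10) = -1*17/35 = -17/35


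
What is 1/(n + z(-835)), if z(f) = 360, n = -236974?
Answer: -1/236614 ≈ -4.2263e-6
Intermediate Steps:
1/(n + z(-835)) = 1/(-236974 + 360) = 1/(-236614) = -1/236614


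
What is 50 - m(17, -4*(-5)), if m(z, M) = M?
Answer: 30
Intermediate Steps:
50 - m(17, -4*(-5)) = 50 - (-4)*(-5) = 50 - 1*20 = 50 - 20 = 30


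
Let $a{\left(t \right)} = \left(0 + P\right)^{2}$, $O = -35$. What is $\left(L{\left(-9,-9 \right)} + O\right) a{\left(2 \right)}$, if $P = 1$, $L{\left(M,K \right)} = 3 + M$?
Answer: $-41$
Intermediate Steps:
$a{\left(t \right)} = 1$ ($a{\left(t \right)} = \left(0 + 1\right)^{2} = 1^{2} = 1$)
$\left(L{\left(-9,-9 \right)} + O\right) a{\left(2 \right)} = \left(\left(3 - 9\right) - 35\right) 1 = \left(-6 - 35\right) 1 = \left(-41\right) 1 = -41$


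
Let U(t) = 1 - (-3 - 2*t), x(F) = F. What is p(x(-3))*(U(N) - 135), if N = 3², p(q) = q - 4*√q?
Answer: 339 + 452*I*√3 ≈ 339.0 + 782.89*I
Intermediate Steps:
N = 9
U(t) = 4 + 2*t (U(t) = 1 + (3 + 2*t) = 4 + 2*t)
p(x(-3))*(U(N) - 135) = (-3 - 4*I*√3)*((4 + 2*9) - 135) = (-3 - 4*I*√3)*((4 + 18) - 135) = (-3 - 4*I*√3)*(22 - 135) = (-3 - 4*I*√3)*(-113) = 339 + 452*I*√3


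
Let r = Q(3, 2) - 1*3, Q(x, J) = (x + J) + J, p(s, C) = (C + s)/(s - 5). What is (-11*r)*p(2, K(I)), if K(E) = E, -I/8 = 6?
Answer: -2024/3 ≈ -674.67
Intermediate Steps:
I = -48 (I = -8*6 = -48)
p(s, C) = (C + s)/(-5 + s)
Q(x, J) = x + 2*J (Q(x, J) = (J + x) + J = x + 2*J)
r = 4 (r = (3 + 2*2) - 1*3 = (3 + 4) - 3 = 7 - 3 = 4)
(-11*r)*p(2, K(I)) = (-11*4)*((-48 + 2)/(-5 + 2)) = -44*(-46)/(-3) = -(-44)*(-46)/3 = -44*46/3 = -2024/3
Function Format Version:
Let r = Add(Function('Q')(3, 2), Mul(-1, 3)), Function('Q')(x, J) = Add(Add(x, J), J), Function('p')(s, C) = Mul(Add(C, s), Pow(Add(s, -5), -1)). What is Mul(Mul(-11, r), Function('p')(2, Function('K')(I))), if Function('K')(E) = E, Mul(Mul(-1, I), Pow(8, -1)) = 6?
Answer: Rational(-2024, 3) ≈ -674.67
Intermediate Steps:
I = -48 (I = Mul(-8, 6) = -48)
Function('p')(s, C) = Mul(Pow(Add(-5, s), -1), Add(C, s)) (Function('p')(s, C) = Mul(Add(C, s), Pow(Add(-5, s), -1)) = Mul(Pow(Add(-5, s), -1), Add(C, s)))
Function('Q')(x, J) = Add(x, Mul(2, J)) (Function('Q')(x, J) = Add(Add(J, x), J) = Add(x, Mul(2, J)))
r = 4 (r = Add(Add(3, Mul(2, 2)), Mul(-1, 3)) = Add(Add(3, 4), -3) = Add(7, -3) = 4)
Mul(Mul(-11, r), Function('p')(2, Function('K')(I))) = Mul(Mul(-11, 4), Mul(Pow(Add(-5, 2), -1), Add(-48, 2))) = Mul(-44, Mul(Pow(-3, -1), -46)) = Mul(-44, Mul(Rational(-1, 3), -46)) = Mul(-44, Rational(46, 3)) = Rational(-2024, 3)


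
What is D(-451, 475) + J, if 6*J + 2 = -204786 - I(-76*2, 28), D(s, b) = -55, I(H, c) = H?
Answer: -34161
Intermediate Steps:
J = -34106 (J = -⅓ + (-204786 - (-76)*2)/6 = -⅓ + (-204786 - 1*(-152))/6 = -⅓ + (-204786 + 152)/6 = -⅓ + (⅙)*(-204634) = -⅓ - 102317/3 = -34106)
D(-451, 475) + J = -55 - 34106 = -34161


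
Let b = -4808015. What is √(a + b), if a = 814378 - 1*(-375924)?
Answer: I*√3617713 ≈ 1902.0*I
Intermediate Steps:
a = 1190302 (a = 814378 + 375924 = 1190302)
√(a + b) = √(1190302 - 4808015) = √(-3617713) = I*√3617713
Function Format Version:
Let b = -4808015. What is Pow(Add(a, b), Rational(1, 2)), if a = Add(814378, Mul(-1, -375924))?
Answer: Mul(I, Pow(3617713, Rational(1, 2))) ≈ Mul(1902.0, I)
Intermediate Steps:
a = 1190302 (a = Add(814378, 375924) = 1190302)
Pow(Add(a, b), Rational(1, 2)) = Pow(Add(1190302, -4808015), Rational(1, 2)) = Pow(-3617713, Rational(1, 2)) = Mul(I, Pow(3617713, Rational(1, 2)))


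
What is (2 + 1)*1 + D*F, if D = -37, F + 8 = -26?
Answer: 1261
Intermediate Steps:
F = -34 (F = -8 - 26 = -34)
(2 + 1)*1 + D*F = (2 + 1)*1 - 37*(-34) = 3*1 + 1258 = 3 + 1258 = 1261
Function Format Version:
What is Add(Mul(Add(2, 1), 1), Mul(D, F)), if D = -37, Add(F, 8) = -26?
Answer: 1261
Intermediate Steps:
F = -34 (F = Add(-8, -26) = -34)
Add(Mul(Add(2, 1), 1), Mul(D, F)) = Add(Mul(Add(2, 1), 1), Mul(-37, -34)) = Add(Mul(3, 1), 1258) = Add(3, 1258) = 1261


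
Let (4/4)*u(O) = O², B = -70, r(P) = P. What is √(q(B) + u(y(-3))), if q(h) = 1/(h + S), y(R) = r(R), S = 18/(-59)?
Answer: √38652101/2074 ≈ 2.9976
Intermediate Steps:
S = -18/59 (S = 18*(-1/59) = -18/59 ≈ -0.30508)
y(R) = R
q(h) = 1/(-18/59 + h) (q(h) = 1/(h - 18/59) = 1/(-18/59 + h))
u(O) = O²
√(q(B) + u(y(-3))) = √(59/(-18 + 59*(-70)) + (-3)²) = √(59/(-18 - 4130) + 9) = √(59/(-4148) + 9) = √(59*(-1/4148) + 9) = √(-59/4148 + 9) = √(37273/4148) = √38652101/2074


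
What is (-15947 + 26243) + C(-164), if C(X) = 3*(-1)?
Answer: 10293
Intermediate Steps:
C(X) = -3
(-15947 + 26243) + C(-164) = (-15947 + 26243) - 3 = 10296 - 3 = 10293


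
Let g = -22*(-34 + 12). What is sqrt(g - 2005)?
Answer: 39*I ≈ 39.0*I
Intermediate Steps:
g = 484 (g = -22*(-22) = 484)
sqrt(g - 2005) = sqrt(484 - 2005) = sqrt(-1521) = 39*I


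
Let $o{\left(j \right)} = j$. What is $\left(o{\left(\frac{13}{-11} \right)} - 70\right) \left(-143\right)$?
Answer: $10179$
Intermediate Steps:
$\left(o{\left(\frac{13}{-11} \right)} - 70\right) \left(-143\right) = \left(\frac{13}{-11} - 70\right) \left(-143\right) = \left(13 \left(- \frac{1}{11}\right) - 70\right) \left(-143\right) = \left(- \frac{13}{11} - 70\right) \left(-143\right) = \left(- \frac{783}{11}\right) \left(-143\right) = 10179$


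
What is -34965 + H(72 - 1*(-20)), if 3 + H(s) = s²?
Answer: -26504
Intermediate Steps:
H(s) = -3 + s²
-34965 + H(72 - 1*(-20)) = -34965 + (-3 + (72 - 1*(-20))²) = -34965 + (-3 + (72 + 20)²) = -34965 + (-3 + 92²) = -34965 + (-3 + 8464) = -34965 + 8461 = -26504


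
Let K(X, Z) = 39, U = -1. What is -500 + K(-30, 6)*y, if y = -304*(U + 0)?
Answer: 11356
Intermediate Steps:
y = 304 (y = -304*(-1 + 0) = -304*(-1) = 304)
-500 + K(-30, 6)*y = -500 + 39*304 = -500 + 11856 = 11356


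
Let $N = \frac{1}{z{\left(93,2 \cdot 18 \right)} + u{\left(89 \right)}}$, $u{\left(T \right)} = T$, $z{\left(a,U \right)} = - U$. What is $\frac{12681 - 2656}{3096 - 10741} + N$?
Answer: $- \frac{104736}{81037} \approx -1.2924$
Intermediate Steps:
$N = \frac{1}{53}$ ($N = \frac{1}{- 2 \cdot 18 + 89} = \frac{1}{\left(-1\right) 36 + 89} = \frac{1}{-36 + 89} = \frac{1}{53} \approx 0.018868$)
$\frac{12681 - 2656}{3096 - 10741} + N = \frac{12681 - 2656}{3096 - 10741} + \frac{1}{53} = \frac{10025}{-7645} + \frac{1}{53} = 10025 \left(- \frac{1}{7645}\right) + \frac{1}{53} = - \frac{2005}{1529} + \frac{1}{53} = - \frac{104736}{81037}$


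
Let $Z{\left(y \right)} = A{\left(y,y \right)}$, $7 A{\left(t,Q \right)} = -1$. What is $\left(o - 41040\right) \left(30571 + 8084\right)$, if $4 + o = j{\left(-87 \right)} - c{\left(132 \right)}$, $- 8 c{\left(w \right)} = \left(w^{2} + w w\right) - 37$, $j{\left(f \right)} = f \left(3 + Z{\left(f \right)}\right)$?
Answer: $- \frac{79965869085}{56} \approx -1.428 \cdot 10^{9}$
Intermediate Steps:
$A{\left(t,Q \right)} = - \frac{1}{7}$ ($A{\left(t,Q \right)} = \frac{1}{7} \left(-1\right) = - \frac{1}{7}$)
$Z{\left(y \right)} = - \frac{1}{7}$
$j{\left(f \right)} = \frac{20 f}{7}$ ($j{\left(f \right)} = f \left(3 - \frac{1}{7}\right) = f \frac{20}{7} = \frac{20 f}{7}$)
$c{\left(w \right)} = \frac{37}{8} - \frac{w^{2}}{4}$ ($c{\left(w \right)} = - \frac{\left(w^{2} + w w\right) - 37}{8} = - \frac{\left(w^{2} + w^{2}\right) - 37}{8} = - \frac{2 w^{2} - 37}{8} = - \frac{-37 + 2 w^{2}}{8} = \frac{37}{8} - \frac{w^{2}}{4}$)
$o = \frac{229533}{56}$ ($o = -4 + \left(\frac{20}{7} \left(-87\right) - \left(\frac{37}{8} - \frac{132^{2}}{4}\right)\right) = -4 - \left(\frac{14179}{56} - 4356\right) = -4 - - \frac{229757}{56} = -4 + \left(- \frac{1740}{7} + \frac{34811}{8}\right) = -4 + \frac{229757}{56} = \frac{229533}{56} \approx 4098.8$)
$\left(o - 41040\right) \left(30571 + 8084\right) = \left(\frac{229533}{56} - 41040\right) \left(30571 + 8084\right) = \left(- \frac{2068707}{56}\right) 38655 = - \frac{79965869085}{56}$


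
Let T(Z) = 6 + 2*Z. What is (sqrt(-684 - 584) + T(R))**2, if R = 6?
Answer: -944 + 72*I*sqrt(317) ≈ -944.0 + 1281.9*I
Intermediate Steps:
(sqrt(-684 - 584) + T(R))**2 = (sqrt(-684 - 584) + (6 + 2*6))**2 = (sqrt(-1268) + (6 + 12))**2 = (2*I*sqrt(317) + 18)**2 = (18 + 2*I*sqrt(317))**2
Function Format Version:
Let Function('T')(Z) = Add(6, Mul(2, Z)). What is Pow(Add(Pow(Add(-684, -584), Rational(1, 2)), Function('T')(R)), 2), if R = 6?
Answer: Add(-944, Mul(72, I, Pow(317, Rational(1, 2)))) ≈ Add(-944.00, Mul(1281.9, I))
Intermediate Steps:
Pow(Add(Pow(Add(-684, -584), Rational(1, 2)), Function('T')(R)), 2) = Pow(Add(Pow(Add(-684, -584), Rational(1, 2)), Add(6, Mul(2, 6))), 2) = Pow(Add(Pow(-1268, Rational(1, 2)), Add(6, 12)), 2) = Pow(Add(Mul(2, I, Pow(317, Rational(1, 2))), 18), 2) = Pow(Add(18, Mul(2, I, Pow(317, Rational(1, 2)))), 2)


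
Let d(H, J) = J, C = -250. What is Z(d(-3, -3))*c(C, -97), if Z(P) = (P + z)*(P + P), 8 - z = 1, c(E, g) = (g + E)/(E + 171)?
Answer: -8328/79 ≈ -105.42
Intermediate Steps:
c(E, g) = (E + g)/(171 + E)
z = 7 (z = 8 - 1*1 = 8 - 1 = 7)
Z(P) = 2*P*(7 + P) (Z(P) = (P + 7)*(P + P) = (7 + P)*(2*P) = 2*P*(7 + P))
Z(d(-3, -3))*c(C, -97) = (2*(-3)*(7 - 3))*((-250 - 97)/(171 - 250)) = (2*(-3)*4)*(-347/(-79)) = -(-24)*(-347)/79 = -24*347/79 = -8328/79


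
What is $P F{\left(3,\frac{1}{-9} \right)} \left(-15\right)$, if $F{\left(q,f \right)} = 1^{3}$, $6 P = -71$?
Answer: $\frac{355}{2} \approx 177.5$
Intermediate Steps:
$P = - \frac{71}{6}$ ($P = \frac{1}{6} \left(-71\right) = - \frac{71}{6} \approx -11.833$)
$F{\left(q,f \right)} = 1$
$P F{\left(3,\frac{1}{-9} \right)} \left(-15\right) = \left(- \frac{71}{6}\right) 1 \left(-15\right) = \left(- \frac{71}{6}\right) \left(-15\right) = \frac{355}{2}$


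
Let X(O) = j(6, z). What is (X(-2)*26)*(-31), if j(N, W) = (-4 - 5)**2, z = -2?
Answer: -65286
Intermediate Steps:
j(N, W) = 81 (j(N, W) = (-9)**2 = 81)
X(O) = 81
(X(-2)*26)*(-31) = (81*26)*(-31) = 2106*(-31) = -65286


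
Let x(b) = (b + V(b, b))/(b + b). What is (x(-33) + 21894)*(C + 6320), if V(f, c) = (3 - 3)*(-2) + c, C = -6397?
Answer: -1685915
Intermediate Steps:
V(f, c) = c (V(f, c) = 0*(-2) + c = 0 + c = c)
x(b) = 1 (x(b) = (b + b)/(b + b) = (2*b)/((2*b)) = (2*b)*(1/(2*b)) = 1)
(x(-33) + 21894)*(C + 6320) = (1 + 21894)*(-6397 + 6320) = 21895*(-77) = -1685915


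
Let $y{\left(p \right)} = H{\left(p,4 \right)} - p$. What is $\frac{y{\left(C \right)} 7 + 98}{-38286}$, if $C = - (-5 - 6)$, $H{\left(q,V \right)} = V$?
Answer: $- \frac{49}{38286} \approx -0.0012798$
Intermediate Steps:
$C = 11$ ($C = - (-5 - 6) = \left(-1\right) \left(-11\right) = 11$)
$y{\left(p \right)} = 4 - p$
$\frac{y{\left(C \right)} 7 + 98}{-38286} = \frac{\left(4 - 11\right) 7 + 98}{-38286} = \left(\left(4 - 11\right) 7 + 98\right) \left(- \frac{1}{38286}\right) = \left(\left(-7\right) 7 + 98\right) \left(- \frac{1}{38286}\right) = \left(-49 + 98\right) \left(- \frac{1}{38286}\right) = 49 \left(- \frac{1}{38286}\right) = - \frac{49}{38286}$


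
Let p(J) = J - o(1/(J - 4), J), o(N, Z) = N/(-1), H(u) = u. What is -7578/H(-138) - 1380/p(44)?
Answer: 318181/13501 ≈ 23.567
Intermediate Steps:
o(N, Z) = -N (o(N, Z) = N*(-1) = -N)
p(J) = J + 1/(-4 + J) (p(J) = J - (-1)/(J - 4) = J - (-1)/(-4 + J) = J + 1/(-4 + J))
-7578/H(-138) - 1380/p(44) = -7578/(-138) - 1380*(-4 + 44)/(1 + 44*(-4 + 44)) = -7578*(-1/138) - 1380*40/(1 + 44*40) = 1263/23 - 1380*40/(1 + 1760) = 1263/23 - 1380/((1/40)*1761) = 1263/23 - 1380/1761/40 = 1263/23 - 1380*40/1761 = 1263/23 - 18400/587 = 318181/13501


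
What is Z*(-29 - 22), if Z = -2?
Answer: 102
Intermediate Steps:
Z*(-29 - 22) = -2*(-29 - 22) = -2*(-51) = 102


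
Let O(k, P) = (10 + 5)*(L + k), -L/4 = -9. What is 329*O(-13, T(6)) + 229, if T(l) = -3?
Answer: 113734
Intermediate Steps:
L = 36 (L = -4*(-9) = 36)
O(k, P) = 540 + 15*k (O(k, P) = (10 + 5)*(36 + k) = 15*(36 + k) = 540 + 15*k)
329*O(-13, T(6)) + 229 = 329*(540 + 15*(-13)) + 229 = 329*(540 - 195) + 229 = 329*345 + 229 = 113505 + 229 = 113734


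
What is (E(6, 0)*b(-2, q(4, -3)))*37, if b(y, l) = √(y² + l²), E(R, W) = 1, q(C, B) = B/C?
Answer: 37*√73/4 ≈ 79.032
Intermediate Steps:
b(y, l) = √(l² + y²)
(E(6, 0)*b(-2, q(4, -3)))*37 = (1*√((-3/4)² + (-2)²))*37 = (1*√((-3*¼)² + 4))*37 = (1*√((-¾)² + 4))*37 = (1*√(9/16 + 4))*37 = (1*√(73/16))*37 = (1*(√73/4))*37 = (√73/4)*37 = 37*√73/4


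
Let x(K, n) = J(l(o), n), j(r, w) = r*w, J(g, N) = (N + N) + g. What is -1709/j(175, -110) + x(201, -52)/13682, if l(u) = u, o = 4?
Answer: 10728769/131689250 ≈ 0.081470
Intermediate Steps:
J(g, N) = g + 2*N (J(g, N) = 2*N + g = g + 2*N)
x(K, n) = 4 + 2*n
-1709/j(175, -110) + x(201, -52)/13682 = -1709/(175*(-110)) + (4 + 2*(-52))/13682 = -1709/(-19250) + (4 - 104)*(1/13682) = -1709*(-1/19250) - 100*1/13682 = 1709/19250 - 50/6841 = 10728769/131689250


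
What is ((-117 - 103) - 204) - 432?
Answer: -856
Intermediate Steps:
((-117 - 103) - 204) - 432 = (-220 - 204) - 432 = -424 - 432 = -856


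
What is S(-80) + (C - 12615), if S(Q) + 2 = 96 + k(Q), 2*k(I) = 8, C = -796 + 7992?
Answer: -5321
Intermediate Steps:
C = 7196
k(I) = 4 (k(I) = (1/2)*8 = 4)
S(Q) = 98 (S(Q) = -2 + (96 + 4) = -2 + 100 = 98)
S(-80) + (C - 12615) = 98 + (7196 - 12615) = 98 - 5419 = -5321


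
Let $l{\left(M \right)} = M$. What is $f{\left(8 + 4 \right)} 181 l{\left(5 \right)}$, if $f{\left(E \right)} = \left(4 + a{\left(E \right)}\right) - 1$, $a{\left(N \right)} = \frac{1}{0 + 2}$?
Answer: $\frac{6335}{2} \approx 3167.5$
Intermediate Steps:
$a{\left(N \right)} = \frac{1}{2}$
$f{\left(E \right)} = \frac{7}{2}$ ($f{\left(E \right)} = \left(4 + \frac{1}{2}\right) - 1 = \frac{9}{2} - 1 = \frac{7}{2}$)
$f{\left(8 + 4 \right)} 181 l{\left(5 \right)} = \frac{7}{2} \cdot 181 \cdot 5 = \frac{1267}{2} \cdot 5 = \frac{6335}{2}$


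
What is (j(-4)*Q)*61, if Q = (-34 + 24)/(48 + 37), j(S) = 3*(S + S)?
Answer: 2928/17 ≈ 172.24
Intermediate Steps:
j(S) = 6*S (j(S) = 3*(2*S) = 6*S)
Q = -2/17 (Q = -10/85 = -10*1/85 = -2/17 ≈ -0.11765)
(j(-4)*Q)*61 = ((6*(-4))*(-2/17))*61 = -24*(-2/17)*61 = (48/17)*61 = 2928/17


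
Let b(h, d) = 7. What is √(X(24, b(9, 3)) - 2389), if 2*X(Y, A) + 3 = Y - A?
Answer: I*√2382 ≈ 48.806*I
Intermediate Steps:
X(Y, A) = -3/2 + Y/2 - A/2 (X(Y, A) = -3/2 + (Y - A)/2 = -3/2 + (Y/2 - A/2) = -3/2 + Y/2 - A/2)
√(X(24, b(9, 3)) - 2389) = √((-3/2 + (½)*24 - ½*7) - 2389) = √((-3/2 + 12 - 7/2) - 2389) = √(7 - 2389) = √(-2382) = I*√2382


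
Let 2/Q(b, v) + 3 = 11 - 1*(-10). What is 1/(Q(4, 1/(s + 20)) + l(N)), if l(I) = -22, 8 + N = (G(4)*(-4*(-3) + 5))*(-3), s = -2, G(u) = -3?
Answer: -9/197 ≈ -0.045685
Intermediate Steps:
N = 145 (N = -8 - 3*(-4*(-3) + 5)*(-3) = -8 - 3*(12 + 5)*(-3) = -8 - 3*17*(-3) = -8 - 51*(-3) = -8 + 153 = 145)
Q(b, v) = ⅑ (Q(b, v) = 2/(-3 + (11 - 1*(-10))) = 2/(-3 + (11 + 10)) = 2/(-3 + 21) = 2/18 = 2*(1/18) = ⅑)
1/(Q(4, 1/(s + 20)) + l(N)) = 1/(⅑ - 22) = 1/(-197/9) = -9/197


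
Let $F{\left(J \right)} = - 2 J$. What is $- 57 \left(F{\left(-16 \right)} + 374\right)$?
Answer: $-23142$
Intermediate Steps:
$- 57 \left(F{\left(-16 \right)} + 374\right) = - 57 \left(\left(-2\right) \left(-16\right) + 374\right) = - 57 \left(32 + 374\right) = \left(-57\right) 406 = -23142$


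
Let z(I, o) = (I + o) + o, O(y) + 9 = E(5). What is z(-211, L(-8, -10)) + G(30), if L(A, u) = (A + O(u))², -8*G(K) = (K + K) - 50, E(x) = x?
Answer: 303/4 ≈ 75.750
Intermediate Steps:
O(y) = -4 (O(y) = -9 + 5 = -4)
G(K) = 25/4 - K/4 (G(K) = -((K + K) - 50)/8 = -(2*K - 50)/8 = -(-50 + 2*K)/8 = 25/4 - K/4)
L(A, u) = (-4 + A)² (L(A, u) = (A - 4)² = (-4 + A)²)
z(I, o) = I + 2*o
z(-211, L(-8, -10)) + G(30) = (-211 + 2*(-4 - 8)²) + (25/4 - ¼*30) = (-211 + 2*(-12)²) + (25/4 - 15/2) = (-211 + 2*144) - 5/4 = (-211 + 288) - 5/4 = 77 - 5/4 = 303/4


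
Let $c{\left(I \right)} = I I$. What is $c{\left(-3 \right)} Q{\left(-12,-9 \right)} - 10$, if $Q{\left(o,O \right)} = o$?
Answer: $-118$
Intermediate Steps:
$c{\left(I \right)} = I^{2}$
$c{\left(-3 \right)} Q{\left(-12,-9 \right)} - 10 = \left(-3\right)^{2} \left(-12\right) - 10 = 9 \left(-12\right) - 10 = -108 - 10 = -118$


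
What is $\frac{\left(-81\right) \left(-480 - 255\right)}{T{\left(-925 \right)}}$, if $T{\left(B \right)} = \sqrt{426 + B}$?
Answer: $- \frac{59535 i \sqrt{499}}{499} \approx - 2665.2 i$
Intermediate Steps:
$\frac{\left(-81\right) \left(-480 - 255\right)}{T{\left(-925 \right)}} = \frac{\left(-81\right) \left(-480 - 255\right)}{\sqrt{426 - 925}} = \frac{\left(-81\right) \left(-735\right)}{\sqrt{-499}} = \frac{59535}{i \sqrt{499}} = 59535 \left(- \frac{i \sqrt{499}}{499}\right) = - \frac{59535 i \sqrt{499}}{499}$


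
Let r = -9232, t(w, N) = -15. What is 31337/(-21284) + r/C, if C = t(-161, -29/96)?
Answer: 196023833/319260 ≈ 613.99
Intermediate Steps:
C = -15
31337/(-21284) + r/C = 31337/(-21284) - 9232/(-15) = 31337*(-1/21284) - 9232*(-1/15) = -31337/21284 + 9232/15 = 196023833/319260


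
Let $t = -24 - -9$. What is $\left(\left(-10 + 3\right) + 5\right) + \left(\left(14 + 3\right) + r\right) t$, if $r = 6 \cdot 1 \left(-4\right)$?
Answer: $103$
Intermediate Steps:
$r = -24$ ($r = 6 \left(-4\right) = -24$)
$t = -15$ ($t = -24 + 9 = -15$)
$\left(\left(-10 + 3\right) + 5\right) + \left(\left(14 + 3\right) + r\right) t = \left(\left(-10 + 3\right) + 5\right) + \left(\left(14 + 3\right) - 24\right) \left(-15\right) = \left(-7 + 5\right) + \left(17 - 24\right) \left(-15\right) = -2 - -105 = -2 + 105 = 103$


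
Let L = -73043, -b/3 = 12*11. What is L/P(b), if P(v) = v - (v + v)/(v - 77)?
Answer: 3140849/17100 ≈ 183.68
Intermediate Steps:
b = -396 (b = -36*11 = -3*132 = -396)
P(v) = v - 2*v/(-77 + v)
L/P(b) = -73043*(-(-77 - 396)/(396*(-79 - 396))) = -73043/((-396*(-475)/(-473))) = -73043/((-396*(-1/473)*(-475))) = -73043/(-17100/43) = -73043*(-43/17100) = 3140849/17100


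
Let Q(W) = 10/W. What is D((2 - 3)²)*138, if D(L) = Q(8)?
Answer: 345/2 ≈ 172.50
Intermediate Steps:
D(L) = 5/4 (D(L) = 10/8 = 10*(⅛) = 5/4)
D((2 - 3)²)*138 = (5/4)*138 = 345/2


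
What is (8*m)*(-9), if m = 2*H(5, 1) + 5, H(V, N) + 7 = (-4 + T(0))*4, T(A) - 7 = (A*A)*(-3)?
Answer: -1080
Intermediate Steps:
T(A) = 7 - 3*A² (T(A) = 7 + (A*A)*(-3) = 7 + A²*(-3) = 7 - 3*A²)
H(V, N) = 5 (H(V, N) = -7 + (-4 + (7 - 3*0²))*4 = -7 + (-4 + (7 - 3*0))*4 = -7 + (-4 + (7 + 0))*4 = -7 + (-4 + 7)*4 = -7 + 3*4 = -7 + 12 = 5)
m = 15 (m = 2*5 + 5 = 10 + 5 = 15)
(8*m)*(-9) = (8*15)*(-9) = 120*(-9) = -1080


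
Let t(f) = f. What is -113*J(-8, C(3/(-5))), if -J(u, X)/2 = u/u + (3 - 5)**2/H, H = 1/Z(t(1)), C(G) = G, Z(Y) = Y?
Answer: 1130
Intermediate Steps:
H = 1 (H = 1/1 = 1)
J(u, X) = -10 (J(u, X) = -2*(u/u + (3 - 5)**2/1) = -2*(1 + (-2)**2*1) = -2*(1 + 4*1) = -2*(1 + 4) = -2*5 = -10)
-113*J(-8, C(3/(-5))) = -113*(-10) = 1130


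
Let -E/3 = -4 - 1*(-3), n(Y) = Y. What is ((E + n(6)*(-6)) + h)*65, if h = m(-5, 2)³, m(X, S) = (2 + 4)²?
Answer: 3030495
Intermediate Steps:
E = 3 (E = -3*(-4 - 1*(-3)) = -3*(-4 + 3) = -3*(-1) = 3)
m(X, S) = 36 (m(X, S) = 6² = 36)
h = 46656 (h = 36³ = 46656)
((E + n(6)*(-6)) + h)*65 = ((3 + 6*(-6)) + 46656)*65 = ((3 - 36) + 46656)*65 = (-33 + 46656)*65 = 46623*65 = 3030495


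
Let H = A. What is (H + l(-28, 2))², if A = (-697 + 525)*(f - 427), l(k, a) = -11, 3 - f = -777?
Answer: 3687768529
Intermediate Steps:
f = 780 (f = 3 - 1*(-777) = 3 + 777 = 780)
A = -60716 (A = (-697 + 525)*(780 - 427) = -172*353 = -60716)
H = -60716
(H + l(-28, 2))² = (-60716 - 11)² = (-60727)² = 3687768529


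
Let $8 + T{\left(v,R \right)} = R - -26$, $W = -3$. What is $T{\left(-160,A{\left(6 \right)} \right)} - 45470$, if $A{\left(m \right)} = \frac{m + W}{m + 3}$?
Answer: $- \frac{136355}{3} \approx -45452.0$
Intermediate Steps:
$A{\left(m \right)} = \frac{-3 + m}{3 + m}$ ($A{\left(m \right)} = \frac{m - 3}{m + 3} = \frac{-3 + m}{3 + m}$)
$T{\left(v,R \right)} = 18 + R$ ($T{\left(v,R \right)} = -8 + \left(R - -26\right) = -8 + \left(R + 26\right) = -8 + \left(26 + R\right) = 18 + R$)
$T{\left(-160,A{\left(6 \right)} \right)} - 45470 = \left(18 + \frac{-3 + 6}{3 + 6}\right) - 45470 = \left(18 + \frac{1}{9} \cdot 3\right) - 45470 = \left(18 + \frac{1}{3}\right) - 45470 = \frac{55}{3} - 45470 = - \frac{136355}{3}$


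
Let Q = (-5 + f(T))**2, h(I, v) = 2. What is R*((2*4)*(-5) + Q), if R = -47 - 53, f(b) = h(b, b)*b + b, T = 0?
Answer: 1500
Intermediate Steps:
f(b) = 3*b (f(b) = 2*b + b = 3*b)
Q = 25 (Q = (-5 + 3*0)**2 = (-5 + 0)**2 = (-5)**2 = 25)
R = -100
R*((2*4)*(-5) + Q) = -100*((2*4)*(-5) + 25) = -100*(8*(-5) + 25) = -100*(-40 + 25) = -100*(-15) = 1500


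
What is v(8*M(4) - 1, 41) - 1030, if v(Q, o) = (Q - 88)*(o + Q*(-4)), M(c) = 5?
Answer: 4605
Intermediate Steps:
v(Q, o) = (-88 + Q)*(o - 4*Q)
v(8*M(4) - 1, 41) - 1030 = (-88*41 - 4*(8*5 - 1)² + 352*(8*5 - 1) + (8*5 - 1)*41) - 1030 = (-3608 - 4*(40 - 1)² + 352*(40 - 1) + (40 - 1)*41) - 1030 = (-3608 - 4*39² + 352*39 + 39*41) - 1030 = (-3608 - 4*1521 + 13728 + 1599) - 1030 = (-3608 - 6084 + 13728 + 1599) - 1030 = 5635 - 1030 = 4605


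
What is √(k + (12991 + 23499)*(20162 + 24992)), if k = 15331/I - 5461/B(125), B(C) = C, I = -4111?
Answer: √17403838734081059470/102775 ≈ 40592.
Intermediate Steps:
k = -24366546/513875 (k = 15331/(-4111) - 5461/125 = 15331*(-1/4111) - 5461*1/125 = -15331/4111 - 5461/125 = -24366546/513875 ≈ -47.417)
√(k + (12991 + 23499)*(20162 + 24992)) = √(-24366546/513875 + (12991 + 23499)*(20162 + 24992)) = √(-24366546/513875 + 36490*45154) = √(-24366546/513875 + 1647669460) = √(846696119390954/513875) = √17403838734081059470/102775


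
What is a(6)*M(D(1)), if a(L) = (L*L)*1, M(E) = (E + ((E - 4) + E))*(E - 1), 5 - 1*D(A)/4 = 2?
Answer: 12672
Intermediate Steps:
D(A) = 12 (D(A) = 20 - 4*2 = 20 - 8 = 12)
M(E) = (-1 + E)*(-4 + 3*E) (M(E) = (E + ((-4 + E) + E))*(-1 + E) = (E + (-4 + 2*E))*(-1 + E) = (-4 + 3*E)*(-1 + E) = (-1 + E)*(-4 + 3*E))
a(L) = L**2 (a(L) = L**2*1 = L**2)
a(6)*M(D(1)) = 6**2*(4 - 7*12 + 3*12**2) = 36*(4 - 84 + 3*144) = 36*(4 - 84 + 432) = 36*352 = 12672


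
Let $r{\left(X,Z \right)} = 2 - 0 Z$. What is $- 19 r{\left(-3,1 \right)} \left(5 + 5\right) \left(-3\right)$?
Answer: $1140$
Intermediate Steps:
$r{\left(X,Z \right)} = 2$ ($r{\left(X,Z \right)} = 2 - 0 = 2 + 0 = 2$)
$- 19 r{\left(-3,1 \right)} \left(5 + 5\right) \left(-3\right) = \left(-19\right) 2 \left(5 + 5\right) \left(-3\right) = - 38 \cdot 10 \left(-3\right) = \left(-38\right) \left(-30\right) = 1140$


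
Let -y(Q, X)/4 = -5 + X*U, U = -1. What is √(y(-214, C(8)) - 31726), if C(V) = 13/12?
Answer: I*√285315/3 ≈ 178.05*I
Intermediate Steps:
C(V) = 13/12 (C(V) = 13*(1/12) = 13/12)
y(Q, X) = 20 + 4*X (y(Q, X) = -4*(-5 + X*(-1)) = -4*(-5 - X) = 20 + 4*X)
√(y(-214, C(8)) - 31726) = √((20 + 4*(13/12)) - 31726) = √((20 + 13/3) - 31726) = √(73/3 - 31726) = √(-95105/3) = I*√285315/3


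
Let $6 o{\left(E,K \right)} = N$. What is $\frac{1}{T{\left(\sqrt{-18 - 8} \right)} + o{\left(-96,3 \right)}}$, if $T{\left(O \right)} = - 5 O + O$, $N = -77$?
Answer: $- \frac{462}{20905} + \frac{144 i \sqrt{26}}{20905} \approx -0.0221 + 0.035124 i$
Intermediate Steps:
$o{\left(E,K \right)} = - \frac{77}{6}$ ($o{\left(E,K \right)} = \frac{1}{6} \left(-77\right) = - \frac{77}{6}$)
$T{\left(O \right)} = - 4 O$
$\frac{1}{T{\left(\sqrt{-18 - 8} \right)} + o{\left(-96,3 \right)}} = \frac{1}{- 4 \sqrt{-18 - 8} - \frac{77}{6}} = \frac{1}{- 4 \sqrt{-26} - \frac{77}{6}} = \frac{1}{- 4 i \sqrt{26} - \frac{77}{6}} = \frac{1}{- \frac{77}{6} - 4 i \sqrt{26}}$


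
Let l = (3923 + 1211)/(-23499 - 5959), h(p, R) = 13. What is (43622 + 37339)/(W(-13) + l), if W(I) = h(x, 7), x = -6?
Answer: 397491523/62970 ≈ 6312.4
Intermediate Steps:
W(I) = 13
l = -2567/14729 (l = 5134/(-29458) = 5134*(-1/29458) = -2567/14729 ≈ -0.17428)
(43622 + 37339)/(W(-13) + l) = (43622 + 37339)/(13 - 2567/14729) = 80961/(188910/14729) = 80961*(14729/188910) = 397491523/62970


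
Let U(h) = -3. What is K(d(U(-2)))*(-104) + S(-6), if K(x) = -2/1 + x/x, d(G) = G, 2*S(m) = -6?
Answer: 101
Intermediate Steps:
S(m) = -3 (S(m) = (1/2)*(-6) = -3)
K(x) = -1 (K(x) = -2*1 + 1 = -2 + 1 = -1)
K(d(U(-2)))*(-104) + S(-6) = -1*(-104) - 3 = 104 - 3 = 101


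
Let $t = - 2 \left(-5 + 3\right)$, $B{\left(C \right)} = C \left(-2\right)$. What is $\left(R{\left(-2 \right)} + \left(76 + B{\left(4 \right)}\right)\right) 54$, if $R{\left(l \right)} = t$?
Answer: $3888$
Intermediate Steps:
$B{\left(C \right)} = - 2 C$
$t = 4$ ($t = \left(-2\right) \left(-2\right) = 4$)
$R{\left(l \right)} = 4$
$\left(R{\left(-2 \right)} + \left(76 + B{\left(4 \right)}\right)\right) 54 = \left(4 + \left(76 - 8\right)\right) 54 = \left(4 + 68\right) 54 = 72 \cdot 54 = 3888$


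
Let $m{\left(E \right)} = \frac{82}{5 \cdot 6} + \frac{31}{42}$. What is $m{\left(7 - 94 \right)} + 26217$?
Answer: $\frac{1835433}{70} \approx 26220.0$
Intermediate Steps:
$m{\left(E \right)} = \frac{243}{70}$ ($m{\left(E \right)} = \frac{82}{30} + 31 \cdot \frac{1}{42} = 82 \cdot \frac{1}{30} + \frac{31}{42} = \frac{41}{15} + \frac{31}{42} = \frac{243}{70}$)
$m{\left(7 - 94 \right)} + 26217 = \frac{243}{70} + 26217 = \frac{1835433}{70}$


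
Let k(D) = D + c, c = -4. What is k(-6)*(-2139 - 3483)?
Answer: 56220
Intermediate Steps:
k(D) = -4 + D (k(D) = D - 4 = -4 + D)
k(-6)*(-2139 - 3483) = (-4 - 6)*(-2139 - 3483) = -10*(-5622) = 56220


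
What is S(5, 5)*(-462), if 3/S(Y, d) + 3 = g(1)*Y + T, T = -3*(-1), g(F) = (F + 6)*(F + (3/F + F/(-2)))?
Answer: -396/35 ≈ -11.314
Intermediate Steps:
g(F) = (6 + F)*(F/2 + 3/F) (g(F) = (6 + F)*(F + (3/F + F*(-½))) = (6 + F)*(F + (3/F - F/2)) = (6 + F)*(F/2 + 3/F))
T = 3
S(Y, d) = 6/(49*Y) (S(Y, d) = 3/(-3 + ((3 + (½)*1² + 3*1 + 18/1)*Y + 3)) = 3/(-3 + ((3 + (½)*1 + 3 + 18*1)*Y + 3)) = 3/(-3 + ((3 + ½ + 3 + 18)*Y + 3)) = 3/(-3 + (49*Y/2 + 3)) = 3/(-3 + (3 + 49*Y/2)) = 3/((49*Y/2)) = 3*(2/(49*Y)) = 6/(49*Y))
S(5, 5)*(-462) = ((6/49)/5)*(-462) = ((6/49)*(⅕))*(-462) = (6/245)*(-462) = -396/35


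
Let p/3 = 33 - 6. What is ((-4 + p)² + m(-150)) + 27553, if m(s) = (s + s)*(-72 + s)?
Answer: 100082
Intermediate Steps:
p = 81 (p = 3*(33 - 6) = 3*27 = 81)
m(s) = 2*s*(-72 + s) (m(s) = (2*s)*(-72 + s) = 2*s*(-72 + s))
((-4 + p)² + m(-150)) + 27553 = ((-4 + 81)² + 2*(-150)*(-72 - 150)) + 27553 = (77² + 2*(-150)*(-222)) + 27553 = (5929 + 66600) + 27553 = 72529 + 27553 = 100082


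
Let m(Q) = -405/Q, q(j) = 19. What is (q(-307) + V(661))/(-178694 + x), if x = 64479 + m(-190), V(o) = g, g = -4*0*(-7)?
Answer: -722/4340089 ≈ -0.00016636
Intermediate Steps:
g = 0 (g = 0*(-7) = 0)
V(o) = 0
x = 2450283/38 (x = 64479 - 405/(-190) = 64479 - 405*(-1/190) = 64479 + 81/38 = 2450283/38 ≈ 64481.)
(q(-307) + V(661))/(-178694 + x) = (19 + 0)/(-178694 + 2450283/38) = 19/(-4340089/38) = 19*(-38/4340089) = -722/4340089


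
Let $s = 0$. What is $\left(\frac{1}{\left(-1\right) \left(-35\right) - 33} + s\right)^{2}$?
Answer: $\frac{1}{4} \approx 0.25$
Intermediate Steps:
$\left(\frac{1}{\left(-1\right) \left(-35\right) - 33} + s\right)^{2} = \left(\frac{1}{\left(-1\right) \left(-35\right) - 33} + 0\right)^{2} = \left(\frac{1}{35 - 33} + 0\right)^{2} = \left(\frac{1}{2} + 0\right)^{2} = \left(\frac{1}{2}\right)^{2} = \frac{1}{4}$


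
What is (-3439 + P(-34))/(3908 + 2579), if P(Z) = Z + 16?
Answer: -3457/6487 ≈ -0.53291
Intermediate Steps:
P(Z) = 16 + Z
(-3439 + P(-34))/(3908 + 2579) = (-3439 + (16 - 34))/(3908 + 2579) = (-3439 - 18)/6487 = -3457*1/6487 = -3457/6487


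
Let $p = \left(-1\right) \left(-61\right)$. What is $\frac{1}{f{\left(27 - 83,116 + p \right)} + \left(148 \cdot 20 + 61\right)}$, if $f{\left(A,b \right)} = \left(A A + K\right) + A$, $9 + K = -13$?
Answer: $\frac{1}{6079} \approx 0.0001645$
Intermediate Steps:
$K = -22$ ($K = -9 - 13 = -22$)
$p = 61$
$f{\left(A,b \right)} = -22 + A + A^{2}$ ($f{\left(A,b \right)} = \left(A A - 22\right) + A = \left(A^{2} - 22\right) + A = \left(-22 + A^{2}\right) + A = -22 + A + A^{2}$)
$\frac{1}{f{\left(27 - 83,116 + p \right)} + \left(148 \cdot 20 + 61\right)} = \frac{1}{\left(-22 + \left(27 - 83\right) + \left(27 - 83\right)^{2}\right) + \left(148 \cdot 20 + 61\right)} = \frac{1}{\left(-22 + \left(27 - 83\right) + \left(27 - 83\right)^{2}\right) + \left(2960 + 61\right)} = \frac{1}{\left(-22 - 56 + \left(-56\right)^{2}\right) + 3021} = \frac{1}{\left(-22 - 56 + 3136\right) + 3021} = \frac{1}{3058 + 3021} = \frac{1}{6079}$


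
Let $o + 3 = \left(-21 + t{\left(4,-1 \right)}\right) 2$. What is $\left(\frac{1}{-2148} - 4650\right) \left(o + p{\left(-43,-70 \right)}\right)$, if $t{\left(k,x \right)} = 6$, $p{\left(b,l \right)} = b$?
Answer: $\frac{189775819}{537} \approx 3.534 \cdot 10^{5}$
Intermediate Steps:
$o = -33$ ($o = -3 + \left(-21 + 6\right) 2 = -3 - 30 = -33$)
$\left(\frac{1}{-2148} - 4650\right) \left(o + p{\left(-43,-70 \right)}\right) = \left(\frac{1}{-2148} - 4650\right) \left(-33 - 43\right) = \left(- \frac{1}{2148} - 4650\right) \left(-76\right) = \left(- \frac{9988201}{2148}\right) \left(-76\right) = \frac{189775819}{537}$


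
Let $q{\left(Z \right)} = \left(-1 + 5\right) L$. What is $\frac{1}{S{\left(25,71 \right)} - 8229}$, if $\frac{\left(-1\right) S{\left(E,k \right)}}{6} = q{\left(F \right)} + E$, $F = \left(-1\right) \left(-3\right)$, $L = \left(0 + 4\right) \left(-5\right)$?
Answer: $- \frac{1}{7899} \approx -0.0001266$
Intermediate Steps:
$L = -20$ ($L = 4 \left(-5\right) = -20$)
$F = 3$
$q{\left(Z \right)} = -80$ ($q{\left(Z \right)} = \left(-1 + 5\right) \left(-20\right) = 4 \left(-20\right) = -80$)
$S{\left(E,k \right)} = 480 - 6 E$ ($S{\left(E,k \right)} = - 6 \left(-80 + E\right) = 480 - 6 E$)
$\frac{1}{S{\left(25,71 \right)} - 8229} = \frac{1}{\left(480 - 150\right) - 8229} = \frac{1}{330 - 8229} = \frac{1}{-7899} = - \frac{1}{7899}$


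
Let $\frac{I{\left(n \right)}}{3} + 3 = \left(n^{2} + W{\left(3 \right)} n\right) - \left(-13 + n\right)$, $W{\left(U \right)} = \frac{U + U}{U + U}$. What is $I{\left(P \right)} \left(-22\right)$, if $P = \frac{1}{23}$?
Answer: $- \frac{349206}{529} \approx -660.13$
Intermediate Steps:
$W{\left(U \right)} = 1$ ($W{\left(U \right)} = \frac{2 U}{2 U} = 2 U \frac{1}{2 U} = 1$)
$P = \frac{1}{23} \approx 0.043478$
$I{\left(n \right)} = 30 + 3 n^{2}$ ($I{\left(n \right)} = -9 + 3 \left(\left(n^{2} + 1 n\right) - \left(-13 + n\right)\right) = -9 + 3 \left(\left(n^{2} + n\right) - \left(-13 + n\right)\right) = -9 + 3 \left(\left(n + n^{2}\right) - \left(-13 + n\right)\right) = -9 + 3 \left(13 + n^{2}\right) = -9 + \left(39 + 3 n^{2}\right) = 30 + 3 n^{2}$)
$I{\left(P \right)} \left(-22\right) = \left(30 + \frac{3}{529}\right) \left(-22\right) = \frac{15873}{529} \left(-22\right) = - \frac{349206}{529}$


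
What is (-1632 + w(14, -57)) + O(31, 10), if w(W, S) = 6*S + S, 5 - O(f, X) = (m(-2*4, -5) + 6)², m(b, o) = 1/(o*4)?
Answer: -824561/400 ≈ -2061.4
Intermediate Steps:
m(b, o) = 1/(4*o) (m(b, o) = (¼)/o = 1/(4*o))
O(f, X) = -12161/400 (O(f, X) = 5 - ((¼)/(-5) + 6)² = 5 - ((¼)*(-⅕) + 6)² = 5 - (-1/20 + 6)² = 5 - (119/20)² = 5 - 1*14161/400 = 5 - 14161/400 = -12161/400)
w(W, S) = 7*S
(-1632 + w(14, -57)) + O(31, 10) = (-1632 + 7*(-57)) - 12161/400 = (-1632 - 399) - 12161/400 = -2031 - 12161/400 = -824561/400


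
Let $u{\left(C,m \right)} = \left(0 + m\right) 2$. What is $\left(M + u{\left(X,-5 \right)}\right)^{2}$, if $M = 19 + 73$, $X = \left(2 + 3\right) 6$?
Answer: $6724$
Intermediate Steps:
$X = 30$ ($X = 5 \cdot 6 = 30$)
$u{\left(C,m \right)} = 2 m$ ($u{\left(C,m \right)} = m 2 = 2 m$)
$M = 92$
$\left(M + u{\left(X,-5 \right)}\right)^{2} = \left(92 + 2 \left(-5\right)\right)^{2} = \left(92 - 10\right)^{2} = 82^{2} = 6724$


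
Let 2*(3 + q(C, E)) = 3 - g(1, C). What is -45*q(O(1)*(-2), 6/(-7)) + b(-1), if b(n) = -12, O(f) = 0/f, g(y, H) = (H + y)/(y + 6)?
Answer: 411/7 ≈ 58.714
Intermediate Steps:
g(y, H) = (H + y)/(6 + y)
O(f) = 0
q(C, E) = -11/7 - C/14 (q(C, E) = -3 + (3 - (C + 1)/(6 + 1))/2 = -3 + (3 - (1 + C)/7)/2 = -3 + (3 - (⅐ + C/7))/2 = -3 + (3 + (-⅐ - C/7))/2 = -3 + (20/7 - C/7)/2 = -3 + (10/7 - C/14) = -11/7 - C/14)
-45*q(O(1)*(-2), 6/(-7)) + b(-1) = -45*(-11/7 - 0*(-2)) - 12 = -45*(-11/7 - 1/14*0) - 12 = -45*(-11/7 + 0) - 12 = -45*(-11/7) - 12 = 495/7 - 12 = 411/7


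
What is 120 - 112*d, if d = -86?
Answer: 9752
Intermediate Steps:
120 - 112*d = 120 - 112*(-86) = 120 + 9632 = 9752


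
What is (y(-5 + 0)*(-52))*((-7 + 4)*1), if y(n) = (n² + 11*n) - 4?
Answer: -5304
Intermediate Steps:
y(n) = -4 + n² + 11*n
(y(-5 + 0)*(-52))*((-7 + 4)*1) = ((-4 + (-5 + 0)² + 11*(-5 + 0))*(-52))*((-7 + 4)*1) = ((-4 + (-5)² + 11*(-5))*(-52))*(-3*1) = ((-4 + 25 - 55)*(-52))*(-3) = -34*(-52)*(-3) = 1768*(-3) = -5304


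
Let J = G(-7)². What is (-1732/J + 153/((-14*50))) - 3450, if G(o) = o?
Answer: -17079271/4900 ≈ -3485.6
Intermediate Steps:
J = 49 (J = (-7)² = 49)
(-1732/J + 153/((-14*50))) - 3450 = (-1732/49 + 153/((-14*50))) - 3450 = (-1732*1/49 + 153/(-700)) - 3450 = (-1732/49 + 153*(-1/700)) - 3450 = (-1732/49 - 153/700) - 3450 = -174271/4900 - 3450 = -17079271/4900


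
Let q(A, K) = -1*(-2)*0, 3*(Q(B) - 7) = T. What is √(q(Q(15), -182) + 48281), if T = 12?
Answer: √48281 ≈ 219.73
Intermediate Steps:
Q(B) = 11 (Q(B) = 7 + (⅓)*12 = 7 + 4 = 11)
q(A, K) = 0 (q(A, K) = 2*0 = 0)
√(q(Q(15), -182) + 48281) = √(0 + 48281) = √48281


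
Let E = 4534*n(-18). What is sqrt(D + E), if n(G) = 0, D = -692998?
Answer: I*sqrt(692998) ≈ 832.46*I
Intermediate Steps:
E = 0 (E = 4534*0 = 0)
sqrt(D + E) = sqrt(-692998 + 0) = sqrt(-692998) = I*sqrt(692998)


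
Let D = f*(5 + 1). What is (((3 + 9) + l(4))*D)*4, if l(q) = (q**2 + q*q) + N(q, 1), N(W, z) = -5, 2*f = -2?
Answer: -936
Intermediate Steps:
f = -1 (f = (1/2)*(-2) = -1)
l(q) = -5 + 2*q**2 (l(q) = (q**2 + q*q) - 5 = (q**2 + q**2) - 5 = 2*q**2 - 5 = -5 + 2*q**2)
D = -6 (D = -(5 + 1) = -1*6 = -6)
(((3 + 9) + l(4))*D)*4 = (((3 + 9) + (-5 + 2*4**2))*(-6))*4 = ((12 + (-5 + 2*16))*(-6))*4 = ((12 + (-5 + 32))*(-6))*4 = ((12 + 27)*(-6))*4 = (39*(-6))*4 = -234*4 = -936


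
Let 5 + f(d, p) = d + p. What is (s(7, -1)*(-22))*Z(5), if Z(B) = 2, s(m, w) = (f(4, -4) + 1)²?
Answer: -704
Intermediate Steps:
f(d, p) = -5 + d + p (f(d, p) = -5 + (d + p) = -5 + d + p)
s(m, w) = 16 (s(m, w) = ((-5 + 4 - 4) + 1)² = (-5 + 1)² = (-4)² = 16)
(s(7, -1)*(-22))*Z(5) = (16*(-22))*2 = -352*2 = -704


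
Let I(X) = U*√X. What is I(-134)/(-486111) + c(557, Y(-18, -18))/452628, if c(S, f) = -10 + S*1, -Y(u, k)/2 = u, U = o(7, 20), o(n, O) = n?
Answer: 547/452628 - 7*I*√134/486111 ≈ 0.0012085 - 0.00016669*I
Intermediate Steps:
U = 7
Y(u, k) = -2*u
c(S, f) = -10 + S
I(X) = 7*√X
I(-134)/(-486111) + c(557, Y(-18, -18))/452628 = (7*√(-134))/(-486111) + (-10 + 557)/452628 = (7*(I*√134))*(-1/486111) + 547*(1/452628) = (7*I*√134)*(-1/486111) + 547/452628 = -7*I*√134/486111 + 547/452628 = 547/452628 - 7*I*√134/486111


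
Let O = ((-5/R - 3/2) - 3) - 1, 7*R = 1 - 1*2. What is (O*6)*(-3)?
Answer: -531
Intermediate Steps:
R = -1/7 (R = (1 - 1*2)/7 = (1 - 2)/7 = (1/7)*(-1) = -1/7 ≈ -0.14286)
O = 59/2 (O = ((-5/(-1/7) - 3/2) - 3) - 1 = ((-5*(-7) - 3*1/2) - 3) - 1 = ((35 - 3/2) - 3) - 1 = (67/2 - 3) - 1 = 61/2 - 1 = 59/2 ≈ 29.500)
(O*6)*(-3) = ((59/2)*6)*(-3) = 177*(-3) = -531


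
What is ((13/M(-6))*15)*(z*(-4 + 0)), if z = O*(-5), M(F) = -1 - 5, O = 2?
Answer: -1300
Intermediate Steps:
M(F) = -6
z = -10 (z = 2*(-5) = -10)
((13/M(-6))*15)*(z*(-4 + 0)) = ((13/(-6))*15)*(-10*(-4 + 0)) = ((13*(-⅙))*15)*(-10*(-4)) = -13/6*15*40 = -65/2*40 = -1300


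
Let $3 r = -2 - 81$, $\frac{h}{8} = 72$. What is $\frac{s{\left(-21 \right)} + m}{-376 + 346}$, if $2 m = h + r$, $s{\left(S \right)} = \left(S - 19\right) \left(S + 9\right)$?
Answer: $- \frac{905}{36} \approx -25.139$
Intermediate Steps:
$s{\left(S \right)} = \left(-19 + S\right) \left(9 + S\right)$
$h = 576$ ($h = 8 \cdot 72 = 576$)
$r = - \frac{83}{3}$ ($r = \frac{-2 - 81}{3} = \frac{1}{3} \left(-83\right) = - \frac{83}{3} \approx -27.667$)
$m = \frac{1645}{6}$ ($m = \frac{576 - \frac{83}{3}}{2} = \frac{1}{2} \cdot \frac{1645}{3} = \frac{1645}{6} \approx 274.17$)
$\frac{s{\left(-21 \right)} + m}{-376 + 346} = \frac{\left(-171 + \left(-21\right)^{2} - -210\right) + \frac{1645}{6}}{-376 + 346} = \frac{\left(-171 + 441 + 210\right) + \frac{1645}{6}}{-30} = \left(480 + \frac{1645}{6}\right) \left(- \frac{1}{30}\right) = \frac{4525}{6} \left(- \frac{1}{30}\right) = - \frac{905}{36}$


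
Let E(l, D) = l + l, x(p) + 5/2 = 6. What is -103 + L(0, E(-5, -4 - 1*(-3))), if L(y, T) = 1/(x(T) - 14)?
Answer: -2165/21 ≈ -103.10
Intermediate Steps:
x(p) = 7/2 (x(p) = -5/2 + 6 = 7/2)
E(l, D) = 2*l
L(y, T) = -2/21 (L(y, T) = 1/(7/2 - 14) = 1/(-21/2) = -2/21)
-103 + L(0, E(-5, -4 - 1*(-3))) = -103 - 2/21 = -2165/21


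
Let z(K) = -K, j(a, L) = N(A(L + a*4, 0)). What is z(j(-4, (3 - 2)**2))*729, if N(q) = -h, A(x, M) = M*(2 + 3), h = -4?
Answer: -2916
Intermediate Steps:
A(x, M) = 5*M (A(x, M) = M*5 = 5*M)
N(q) = 4 (N(q) = -1*(-4) = 4)
j(a, L) = 4
z(j(-4, (3 - 2)**2))*729 = -1*4*729 = -4*729 = -2916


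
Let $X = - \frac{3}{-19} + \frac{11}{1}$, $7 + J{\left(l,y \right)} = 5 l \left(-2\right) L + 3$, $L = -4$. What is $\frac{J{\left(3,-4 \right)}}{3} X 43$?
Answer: $\frac{1057456}{57} \approx 18552.0$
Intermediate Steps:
$J{\left(l,y \right)} = -4 + 40 l$ ($J{\left(l,y \right)} = -7 + \left(5 l \left(-2\right) \left(-4\right) + 3\right) = -7 + \left(- 10 l \left(-4\right) + 3\right) = -7 + \left(40 l + 3\right) = -7 + \left(3 + 40 l\right) = -4 + 40 l$)
$X = \frac{212}{19}$ ($X = \left(-3\right) \left(- \frac{1}{19}\right) + 11 \cdot 1 = \frac{3}{19} + 11 = \frac{212}{19} \approx 11.158$)
$\frac{J{\left(3,-4 \right)}}{3} X 43 = \frac{-4 + 40 \cdot 3}{3} \cdot \frac{212}{19} \cdot 43 = \left(-4 + 120\right) \frac{1}{3} \cdot \frac{212}{19} \cdot 43 = 116 \cdot \frac{1}{3} \cdot \frac{212}{19} \cdot 43 = \frac{116}{3} \cdot \frac{212}{19} \cdot 43 = \frac{24592}{57} \cdot 43 = \frac{1057456}{57}$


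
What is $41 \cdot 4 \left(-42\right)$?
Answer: $-6888$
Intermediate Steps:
$41 \cdot 4 \left(-42\right) = 164 \left(-42\right) = -6888$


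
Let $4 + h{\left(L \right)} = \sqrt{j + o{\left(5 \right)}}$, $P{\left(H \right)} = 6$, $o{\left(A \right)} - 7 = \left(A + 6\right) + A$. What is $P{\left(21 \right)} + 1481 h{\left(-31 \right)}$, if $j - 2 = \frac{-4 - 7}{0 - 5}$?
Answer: $-5918 + \frac{2962 \sqrt{170}}{5} \approx 1806.0$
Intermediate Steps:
$o{\left(A \right)} = 13 + 2 A$ ($o{\left(A \right)} = 7 + \left(\left(A + 6\right) + A\right) = 7 + \left(\left(6 + A\right) + A\right) = 7 + \left(6 + 2 A\right) = 13 + 2 A$)
$j = \frac{21}{5}$ ($j = 2 + \frac{-4 - 7}{0 - 5} = 2 - \frac{11}{-5} = 2 - - \frac{11}{5} = 2 + \frac{11}{5} = \frac{21}{5} \approx 4.2$)
$h{\left(L \right)} = -4 + \frac{2 \sqrt{170}}{5}$ ($h{\left(L \right)} = -4 + \sqrt{\frac{21}{5} + \left(13 + 2 \cdot 5\right)} = -4 + \sqrt{\frac{21}{5} + \left(13 + 10\right)} = -4 + \sqrt{\frac{21}{5} + 23} = -4 + \sqrt{\frac{136}{5}} = -4 + \frac{2 \sqrt{170}}{5}$)
$P{\left(21 \right)} + 1481 h{\left(-31 \right)} = 6 + 1481 \left(-4 + \frac{2 \sqrt{170}}{5}\right) = 6 - \left(5924 - \frac{2962 \sqrt{170}}{5}\right) = -5918 + \frac{2962 \sqrt{170}}{5}$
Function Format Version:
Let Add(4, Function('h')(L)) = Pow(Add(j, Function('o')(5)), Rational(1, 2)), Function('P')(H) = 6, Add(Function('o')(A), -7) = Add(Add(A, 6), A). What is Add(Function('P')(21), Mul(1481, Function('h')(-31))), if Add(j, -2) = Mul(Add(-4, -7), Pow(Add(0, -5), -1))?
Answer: Add(-5918, Mul(Rational(2962, 5), Pow(170, Rational(1, 2)))) ≈ 1806.0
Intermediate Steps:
Function('o')(A) = Add(13, Mul(2, A)) (Function('o')(A) = Add(7, Add(Add(A, 6), A)) = Add(7, Add(Add(6, A), A)) = Add(7, Add(6, Mul(2, A))) = Add(13, Mul(2, A)))
j = Rational(21, 5) (j = Add(2, Mul(Add(-4, -7), Pow(Add(0, -5), -1))) = Add(2, Mul(-11, Pow(-5, -1))) = Add(2, Mul(-11, Rational(-1, 5))) = Add(2, Rational(11, 5)) = Rational(21, 5) ≈ 4.2000)
Function('h')(L) = Add(-4, Mul(Rational(2, 5), Pow(170, Rational(1, 2)))) (Function('h')(L) = Add(-4, Pow(Add(Rational(21, 5), Add(13, Mul(2, 5))), Rational(1, 2))) = Add(-4, Pow(Add(Rational(21, 5), Add(13, 10)), Rational(1, 2))) = Add(-4, Pow(Add(Rational(21, 5), 23), Rational(1, 2))) = Add(-4, Pow(Rational(136, 5), Rational(1, 2))) = Add(-4, Mul(Rational(2, 5), Pow(170, Rational(1, 2)))))
Add(Function('P')(21), Mul(1481, Function('h')(-31))) = Add(6, Mul(1481, Add(-4, Mul(Rational(2, 5), Pow(170, Rational(1, 2)))))) = Add(6, Add(-5924, Mul(Rational(2962, 5), Pow(170, Rational(1, 2))))) = Add(-5918, Mul(Rational(2962, 5), Pow(170, Rational(1, 2))))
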